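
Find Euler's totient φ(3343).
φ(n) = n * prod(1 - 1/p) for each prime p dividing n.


3343 = 3343
Prime factors: 3343
φ(3343) = 3343 × (1-1/3343)
= 3343 × 3342/3343 = 3342

φ(3343) = 3342


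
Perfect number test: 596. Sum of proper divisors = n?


Proper divisors of 596: 1, 2, 4, 149, 298
Sum = 1 + 2 + 4 + 149 + 298 = 454

No, 596 is not perfect (454 ≠ 596)


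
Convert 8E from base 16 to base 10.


8E (base 16) = 142 (decimal)
142 (decimal) = 142 (base 10)


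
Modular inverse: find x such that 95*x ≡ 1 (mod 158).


Use the extended Euclidean algorithm on (158, 95); each row r = 158*s + 95*t:
r=158, s=1, t=0
r=95, s=0, t=1
q=1: r=63, s=1, t=-1   [158*(1) + 95*(-1) = 63]
q=1: r=32, s=-1, t=2   [158*(-1) + 95*(2) = 32]
q=1: r=31, s=2, t=-3   [158*(2) + 95*(-3) = 31]
q=1: r=1, s=-3, t=5   [158*(-3) + 95*(5) = 1]
q=31: r=0, s=95, t=-158   [158*(95) + 95*(-158) = 0]
GCD = 1 with t = 5, so 95*(5) ≡ 1 (mod 158)
Inverse = 5 mod 158 = 5
Check: 95 * 5 = 475 ≡ 1 (mod 158)

95^(-1) ≡ 5 (mod 158)


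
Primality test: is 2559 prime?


2559 / 3 = 853 (exact division)
2559 is NOT prime.

No, 2559 is not prime


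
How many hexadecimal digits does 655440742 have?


655440742 in base 16 = 27113B66
Number of digits = 8

8 digits (base 16)


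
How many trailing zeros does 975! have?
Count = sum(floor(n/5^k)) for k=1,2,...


floor(975/5) = 195
floor(975/25) = 39
floor(975/125) = 7
floor(975/625) = 1
Total = 242

242 trailing zeros


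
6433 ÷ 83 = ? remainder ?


6433 = 83 * 77 + 42
Check: 6391 + 42 = 6433

q = 77, r = 42


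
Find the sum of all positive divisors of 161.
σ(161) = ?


Divisors of 161: 1, 7, 23, 161
Sum = 1 + 7 + 23 + 161 = 192

σ(161) = 192


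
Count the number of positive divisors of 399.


399 = 3^1 × 7^1 × 19^1
d(399) = (1+1) × (1+1) × (1+1) = 8

8 divisors


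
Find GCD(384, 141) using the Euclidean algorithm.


384 = 2 * 141 + 102
141 = 1 * 102 + 39
102 = 2 * 39 + 24
39 = 1 * 24 + 15
24 = 1 * 15 + 9
15 = 1 * 9 + 6
9 = 1 * 6 + 3
6 = 2 * 3 + 0
GCD = 3


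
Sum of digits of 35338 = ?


3 + 5 + 3 + 3 + 8 = 22


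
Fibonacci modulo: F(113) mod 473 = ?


F(k) mod 473 for k=1..113:
1, 1, 2, 3, 5, 8, 13, 21, 34, 55, 89, 144, 233, 377, 137, 41, 178, 219, 397, 143, 67, 210, 277, 14, 291, 305, 123, 428, 78, 33, 111, 144, 255, 399, 181, 107, 288, 395, 210, 132, 342, 1, 343, 344, 214, 85, 299, 384, 210, 121, 331, 452, 310, 289, 126, 415, 68, 10, 78, 88, 166, 254, 420, 201, 148, 349, 24, 373, 397, 297, 221, 45, 266, 311, 104, 415, 46, 461, 34, 22, 56, 78, 134, 212, 346, 85, 431, 43, 1, 44, 45, 89, 134, 223, 357, 107, 464, 98, 89, 187, 276, 463, 266, 256, 49, 305, 354, 186, 67, 253, 320, 100, 420
F(113) mod 473 = 420


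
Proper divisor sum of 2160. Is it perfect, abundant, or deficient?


Proper divisors: 1, 2, 3, 4, 5, 6, 8, 9, 10, 12, 15, 16, 18, 20, 24, 27, 30, 36, 40, 45, 48, 54, 60, 72, 80, 90, 108, 120, 135, 144, 180, 216, 240, 270, 360, 432, 540, 720, 1080
Sum = 1 + 2 + 3 + 4 + 5 + 6 + 8 + 9 + 10 + 12 + 15 + 16 + 18 + 20 + 24 + 27 + 30 + 36 + 40 + 45 + 48 + 54 + 60 + 72 + 80 + 90 + 108 + 120 + 135 + 144 + 180 + 216 + 240 + 270 + 360 + 432 + 540 + 720 + 1080 = 5280
5280 > 2160 → abundant

s(2160) = 5280 (abundant)


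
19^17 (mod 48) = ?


19^1 mod 48 = 19
19^2 mod 48 = 25
19^3 mod 48 = 43
19^4 mod 48 = 1
19^5 mod 48 = 19
19^6 mod 48 = 25
19^7 mod 48 = 43
19^8 mod 48 = 1
19^9 mod 48 = 19
19^10 mod 48 = 25
19^11 mod 48 = 43
19^12 mod 48 = 1
19^13 mod 48 = 19
19^14 mod 48 = 25
19^15 mod 48 = 43
19^16 mod 48 = 1
19^17 mod 48 = 19


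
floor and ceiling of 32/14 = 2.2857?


32/14 = 2.2857
floor = 2
ceil = 3

floor = 2, ceil = 3


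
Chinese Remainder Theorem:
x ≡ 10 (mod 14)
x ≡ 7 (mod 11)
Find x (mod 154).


M = 14*11 = 154
M1 = M/14 = 11, M2 = M/11 = 14
M1^(-1) mod 14 = 9, M2^(-1) mod 11 = 4
x = 10*11*9 + 7*14*4 = 1382
1382 mod 154 = 150
Check: 150 mod 14 = 10 ✓, 150 mod 11 = 7 ✓

x ≡ 150 (mod 154)


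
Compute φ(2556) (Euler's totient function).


2556 = 2^2 × 3^2 × 71
Prime factors: 2, 3, 71
φ(2556) = 2556 × (1-1/2) × (1-1/3) × (1-1/71)
= 2556 × 1/2 × 2/3 × 70/71 = 840

φ(2556) = 840


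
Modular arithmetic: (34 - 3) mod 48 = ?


34 - 3 = 31
31 mod 48 = 31


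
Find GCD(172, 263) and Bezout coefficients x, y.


Tabular extended Euclidean (each row: r = 172*s + 263*t):
r=172, s=1, t=0
r=263, s=0, t=1
q=0: r=172, s=1, t=0   [172*(1) + 263*(0) = 172]
q=1: r=91, s=-1, t=1   [172*(-1) + 263*(1) = 91]
q=1: r=81, s=2, t=-1   [172*(2) + 263*(-1) = 81]
q=1: r=10, s=-3, t=2   [172*(-3) + 263*(2) = 10]
q=8: r=1, s=26, t=-17   [172*(26) + 263*(-17) = 1]
q=10: r=0, s=-263, t=172   [172*(-263) + 263*(172) = 0]
GCD = 1; from the row with r=1: x=26, y=-17
Check: 172*(26) + 263*(-17) = 4472 - 4471 = 1

GCD = 1, x = 26, y = -17


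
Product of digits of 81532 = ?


8 × 1 × 5 × 3 × 2 = 240


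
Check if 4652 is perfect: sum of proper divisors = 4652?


Proper divisors of 4652: 1, 2, 4, 1163, 2326
Sum = 1 + 2 + 4 + 1163 + 2326 = 3496

No, 4652 is not perfect (3496 ≠ 4652)


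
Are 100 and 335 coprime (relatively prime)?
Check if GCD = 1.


Euclidean algorithm:
335 = 3 * 100 + 35
100 = 2 * 35 + 30
35 = 1 * 30 + 5
30 = 6 * 5 + 0
GCD(100, 335) = 5

No, not coprime (GCD = 5)


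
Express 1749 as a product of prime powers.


1749 / 3 = 583
583 / 11 = 53
53 / 53 = 1
1749 = 3 × 11 × 53


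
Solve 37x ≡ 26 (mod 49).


GCD(37, 49) = 1, unique solution
a^(-1) mod 49 = 4
x = 4 * 26 mod 49 = 6

x ≡ 6 (mod 49)


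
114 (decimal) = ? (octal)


114 (base 10) = 114 (decimal)
114 (decimal) = 162 (base 8)


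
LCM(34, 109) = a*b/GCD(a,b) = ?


GCD(34, 109) = 1
LCM = 34*109/1 = 3706/1 = 3706

LCM = 3706


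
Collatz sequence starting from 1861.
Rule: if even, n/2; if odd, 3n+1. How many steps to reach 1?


1861 → 5584 → 2792 → 1396 → 698 → 349 → 1048 → 524 → 262 → 131 → 394 → 197 → 592 → 296 → 148 → 74 → 37 → 112 → 56 → 28 → 14 → 7 → 22 → 11 → 34 → 17 → 52 → 26 → 13 → 40 → 20 → 10 → 5 → 16 → 8 → 4 → 2 → 1
Total steps = 37

37 steps


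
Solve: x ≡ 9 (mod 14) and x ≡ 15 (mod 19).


M = 14*19 = 266
M1 = M/14 = 19, M2 = M/19 = 14
M1^(-1) mod 14 = 3, M2^(-1) mod 19 = 15
x = 9*19*3 + 15*14*15 = 3663
3663 mod 266 = 205
Check: 205 mod 14 = 9 ✓, 205 mod 19 = 15 ✓

x ≡ 205 (mod 266)


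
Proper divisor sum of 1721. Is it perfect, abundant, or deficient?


Proper divisors: 1
Sum = 1 = 1
1 < 1721 → deficient

s(1721) = 1 (deficient)


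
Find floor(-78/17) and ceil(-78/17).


-78/17 = -4.5882
floor = -5
ceil = -4

floor = -5, ceil = -4


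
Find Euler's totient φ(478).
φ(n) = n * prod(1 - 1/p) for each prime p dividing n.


478 = 2 × 239
Prime factors: 2, 239
φ(478) = 478 × (1-1/2) × (1-1/239)
= 478 × 1/2 × 238/239 = 238

φ(478) = 238


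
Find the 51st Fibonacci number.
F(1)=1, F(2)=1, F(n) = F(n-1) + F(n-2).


Sequence: 1, 1, 2, 3, 5, 8, 13, 21, 34, 55, 89, 144, 233, 377, 610, 987, 1597, 2584, 4181, 6765, 10946, 17711, 28657, 46368, 75025, 121393, 196418, 317811, 514229, 832040, 1346269, 2178309, 3524578, 5702887, 9227465, 14930352, 24157817, 39088169, 63245986, 102334155, 165580141, 267914296, 433494437, 701408733, 1134903170, 1836311903, 2971215073, 4807526976, 7778742049, 12586269025, 20365011074
F(51) = 20365011074


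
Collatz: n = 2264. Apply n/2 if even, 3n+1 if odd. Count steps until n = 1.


2264 → 1132 → 566 → 283 → 850 → 425 → 1276 → 638 → 319 → 958 → 479 → 1438 → 719 → 2158 → 1079 → 3238 → 1619 → 4858 → 2429 → 7288 → 3644 → 1822 → 911 → 2734 → 1367 → 4102 → 2051 → 6154 → 3077 → 9232 → 4616 → 2308 → 1154 → 577 → 1732 → 866 → 433 → 1300 → 650 → 325 → 976 → 488 → 244 → 122 → 61 → 184 → 92 → 46 → 23 → 70 → 35 → 106 → 53 → 160 → 80 → 40 → 20 → 10 → 5 → 16 → 8 → 4 → 2 → 1
Total steps = 63

63 steps


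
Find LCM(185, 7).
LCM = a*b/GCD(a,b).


GCD(185, 7) = 1
LCM = 185*7/1 = 1295/1 = 1295

LCM = 1295


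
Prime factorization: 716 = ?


716 / 2 = 358
358 / 2 = 179
179 / 179 = 1
716 = 2^2 × 179


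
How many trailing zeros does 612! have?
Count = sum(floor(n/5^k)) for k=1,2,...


floor(612/5) = 122
floor(612/25) = 24
floor(612/125) = 4
Total = 150

150 trailing zeros


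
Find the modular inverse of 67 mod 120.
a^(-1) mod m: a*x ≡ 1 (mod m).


Use the extended Euclidean algorithm on (120, 67); each row r = 120*s + 67*t:
r=120, s=1, t=0
r=67, s=0, t=1
q=1: r=53, s=1, t=-1   [120*(1) + 67*(-1) = 53]
q=1: r=14, s=-1, t=2   [120*(-1) + 67*(2) = 14]
q=3: r=11, s=4, t=-7   [120*(4) + 67*(-7) = 11]
q=1: r=3, s=-5, t=9   [120*(-5) + 67*(9) = 3]
q=3: r=2, s=19, t=-34   [120*(19) + 67*(-34) = 2]
q=1: r=1, s=-24, t=43   [120*(-24) + 67*(43) = 1]
q=2: r=0, s=67, t=-120   [120*(67) + 67*(-120) = 0]
GCD = 1 with t = 43, so 67*(43) ≡ 1 (mod 120)
Inverse = 43 mod 120 = 43
Check: 67 * 43 = 2881 ≡ 1 (mod 120)

67^(-1) ≡ 43 (mod 120)


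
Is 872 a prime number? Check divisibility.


872 / 2 = 436 (exact division)
872 is NOT prime.

No, 872 is not prime


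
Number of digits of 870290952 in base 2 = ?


870290952 in base 2 = 110011110111111001011000001000
Number of digits = 30

30 digits (base 2)


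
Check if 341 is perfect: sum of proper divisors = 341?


Proper divisors of 341: 1, 11, 31
Sum = 1 + 11 + 31 = 43

No, 341 is not perfect (43 ≠ 341)


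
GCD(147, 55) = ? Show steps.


147 = 2 * 55 + 37
55 = 1 * 37 + 18
37 = 2 * 18 + 1
18 = 18 * 1 + 0
GCD = 1


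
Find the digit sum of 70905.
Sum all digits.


7 + 0 + 9 + 0 + 5 = 21


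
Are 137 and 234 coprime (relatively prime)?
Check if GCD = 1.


Euclidean algorithm:
234 = 1 * 137 + 97
137 = 1 * 97 + 40
97 = 2 * 40 + 17
40 = 2 * 17 + 6
17 = 2 * 6 + 5
6 = 1 * 5 + 1
5 = 5 * 1 + 0
GCD(137, 234) = 1

Yes, coprime (GCD = 1)


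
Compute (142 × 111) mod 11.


142 × 111 = 15762
15762 mod 11 = 10


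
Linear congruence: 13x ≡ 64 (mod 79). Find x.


GCD(13, 79) = 1, unique solution
a^(-1) mod 79 = 73
x = 73 * 64 mod 79 = 11

x ≡ 11 (mod 79)


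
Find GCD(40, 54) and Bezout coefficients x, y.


Tabular extended Euclidean (each row: r = 40*s + 54*t):
r=40, s=1, t=0
r=54, s=0, t=1
q=0: r=40, s=1, t=0   [40*(1) + 54*(0) = 40]
q=1: r=14, s=-1, t=1   [40*(-1) + 54*(1) = 14]
q=2: r=12, s=3, t=-2   [40*(3) + 54*(-2) = 12]
q=1: r=2, s=-4, t=3   [40*(-4) + 54*(3) = 2]
q=6: r=0, s=27, t=-20   [40*(27) + 54*(-20) = 0]
GCD = 2; from the row with r=2: x=-4, y=3
Check: 40*(-4) + 54*(3) = -160 + 162 = 2

GCD = 2, x = -4, y = 3


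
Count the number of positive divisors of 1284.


1284 = 2^2 × 3^1 × 107^1
d(1284) = (2+1) × (1+1) × (1+1) = 12

12 divisors


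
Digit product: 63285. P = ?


6 × 3 × 2 × 8 × 5 = 1440


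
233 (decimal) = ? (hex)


233 (base 10) = 233 (decimal)
233 (decimal) = E9 (base 16)


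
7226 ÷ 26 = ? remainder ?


7226 = 26 * 277 + 24
Check: 7202 + 24 = 7226

q = 277, r = 24


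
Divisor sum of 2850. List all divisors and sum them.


Divisors of 2850: 1, 2, 3, 5, 6, 10, 15, 19, 25, 30, 38, 50, 57, 75, 95, 114, 150, 190, 285, 475, 570, 950, 1425, 2850
Sum = 1 + 2 + 3 + 5 + 6 + 10 + 15 + 19 + 25 + 30 + 38 + 50 + 57 + 75 + 95 + 114 + 150 + 190 + 285 + 475 + 570 + 950 + 1425 + 2850 = 7440

σ(2850) = 7440


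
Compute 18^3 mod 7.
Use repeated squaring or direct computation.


18^1 mod 7 = 4
18^2 mod 7 = 2
18^3 mod 7 = 1


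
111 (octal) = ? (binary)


111 (base 8) = 73 (decimal)
73 (decimal) = 1001001 (base 2)


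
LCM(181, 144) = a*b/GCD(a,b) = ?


GCD(181, 144) = 1
LCM = 181*144/1 = 26064/1 = 26064

LCM = 26064


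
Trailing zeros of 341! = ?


floor(341/5) = 68
floor(341/25) = 13
floor(341/125) = 2
Total = 83

83 trailing zeros


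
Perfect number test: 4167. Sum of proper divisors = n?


Proper divisors of 4167: 1, 3, 9, 463, 1389
Sum = 1 + 3 + 9 + 463 + 1389 = 1865

No, 4167 is not perfect (1865 ≠ 4167)


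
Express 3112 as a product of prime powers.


3112 / 2 = 1556
1556 / 2 = 778
778 / 2 = 389
389 / 389 = 1
3112 = 2^3 × 389


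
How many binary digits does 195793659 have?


195793659 in base 2 = 1011101010111001001011111011
Number of digits = 28

28 digits (base 2)


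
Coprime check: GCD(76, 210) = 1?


Euclidean algorithm:
210 = 2 * 76 + 58
76 = 1 * 58 + 18
58 = 3 * 18 + 4
18 = 4 * 4 + 2
4 = 2 * 2 + 0
GCD(76, 210) = 2

No, not coprime (GCD = 2)


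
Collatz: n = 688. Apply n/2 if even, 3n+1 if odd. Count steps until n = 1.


688 → 344 → 172 → 86 → 43 → 130 → 65 → 196 → 98 → 49 → 148 → 74 → 37 → 112 → 56 → 28 → 14 → 7 → 22 → 11 → 34 → 17 → 52 → 26 → 13 → 40 → 20 → 10 → 5 → 16 → 8 → 4 → 2 → 1
Total steps = 33

33 steps


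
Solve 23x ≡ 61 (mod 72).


GCD(23, 72) = 1, unique solution
a^(-1) mod 72 = 47
x = 47 * 61 mod 72 = 59

x ≡ 59 (mod 72)


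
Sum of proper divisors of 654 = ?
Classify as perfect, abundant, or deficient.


Proper divisors: 1, 2, 3, 6, 109, 218, 327
Sum = 1 + 2 + 3 + 6 + 109 + 218 + 327 = 666
666 > 654 → abundant

s(654) = 666 (abundant)


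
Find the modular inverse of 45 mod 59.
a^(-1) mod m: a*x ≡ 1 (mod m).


Use the extended Euclidean algorithm on (59, 45); each row r = 59*s + 45*t:
r=59, s=1, t=0
r=45, s=0, t=1
q=1: r=14, s=1, t=-1   [59*(1) + 45*(-1) = 14]
q=3: r=3, s=-3, t=4   [59*(-3) + 45*(4) = 3]
q=4: r=2, s=13, t=-17   [59*(13) + 45*(-17) = 2]
q=1: r=1, s=-16, t=21   [59*(-16) + 45*(21) = 1]
q=2: r=0, s=45, t=-59   [59*(45) + 45*(-59) = 0]
GCD = 1 with t = 21, so 45*(21) ≡ 1 (mod 59)
Inverse = 21 mod 59 = 21
Check: 45 * 21 = 945 ≡ 1 (mod 59)

45^(-1) ≡ 21 (mod 59)


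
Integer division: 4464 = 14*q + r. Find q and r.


4464 = 14 * 318 + 12
Check: 4452 + 12 = 4464

q = 318, r = 12


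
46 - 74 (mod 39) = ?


46 - 74 = -28
-28 mod 39 = 11


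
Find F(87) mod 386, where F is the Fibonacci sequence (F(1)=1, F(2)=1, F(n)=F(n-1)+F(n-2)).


F(k) mod 386 for k=1..87:
1, 1, 2, 3, 5, 8, 13, 21, 34, 55, 89, 144, 233, 377, 224, 215, 53, 268, 321, 203, 138, 341, 93, 48, 141, 189, 330, 133, 77, 210, 287, 111, 12, 123, 135, 258, 7, 265, 272, 151, 37, 188, 225, 27, 252, 279, 145, 38, 183, 221, 18, 239, 257, 110, 367, 91, 72, 163, 235, 12, 247, 259, 120, 379, 113, 106, 219, 325, 158, 97, 255, 352, 221, 187, 22, 209, 231, 54, 285, 339, 238, 191, 43, 234, 277, 125, 16
F(87) mod 386 = 16


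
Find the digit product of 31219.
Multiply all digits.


3 × 1 × 2 × 1 × 9 = 54


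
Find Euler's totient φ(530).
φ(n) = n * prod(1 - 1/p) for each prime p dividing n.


530 = 2 × 5 × 53
Prime factors: 2, 5, 53
φ(530) = 530 × (1-1/2) × (1-1/5) × (1-1/53)
= 530 × 1/2 × 4/5 × 52/53 = 208

φ(530) = 208


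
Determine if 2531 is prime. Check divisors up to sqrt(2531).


Check divisors up to sqrt(2531) = 50.3090
No divisors found.
2531 is prime.

Yes, 2531 is prime


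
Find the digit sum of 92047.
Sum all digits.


9 + 2 + 0 + 4 + 7 = 22


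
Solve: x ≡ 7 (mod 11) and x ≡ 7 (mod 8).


M = 11*8 = 88
M1 = M/11 = 8, M2 = M/8 = 11
M1^(-1) mod 11 = 7, M2^(-1) mod 8 = 3
x = 7*8*7 + 7*11*3 = 623
623 mod 88 = 7
Check: 7 mod 11 = 7 ✓, 7 mod 8 = 7 ✓

x ≡ 7 (mod 88)


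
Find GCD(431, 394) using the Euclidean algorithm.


431 = 1 * 394 + 37
394 = 10 * 37 + 24
37 = 1 * 24 + 13
24 = 1 * 13 + 11
13 = 1 * 11 + 2
11 = 5 * 2 + 1
2 = 2 * 1 + 0
GCD = 1


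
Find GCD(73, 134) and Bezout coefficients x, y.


Tabular extended Euclidean (each row: r = 73*s + 134*t):
r=73, s=1, t=0
r=134, s=0, t=1
q=0: r=73, s=1, t=0   [73*(1) + 134*(0) = 73]
q=1: r=61, s=-1, t=1   [73*(-1) + 134*(1) = 61]
q=1: r=12, s=2, t=-1   [73*(2) + 134*(-1) = 12]
q=5: r=1, s=-11, t=6   [73*(-11) + 134*(6) = 1]
q=12: r=0, s=134, t=-73   [73*(134) + 134*(-73) = 0]
GCD = 1; from the row with r=1: x=-11, y=6
Check: 73*(-11) + 134*(6) = -803 + 804 = 1

GCD = 1, x = -11, y = 6


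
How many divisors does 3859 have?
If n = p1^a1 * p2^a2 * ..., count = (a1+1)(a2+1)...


3859 = 17^1 × 227^1
d(3859) = (1+1) × (1+1) = 4

4 divisors


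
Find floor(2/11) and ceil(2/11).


2/11 = 0.1818
floor = 0
ceil = 1

floor = 0, ceil = 1


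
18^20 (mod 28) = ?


18^1 mod 28 = 18
18^2 mod 28 = 16
18^3 mod 28 = 8
18^4 mod 28 = 4
18^5 mod 28 = 16
18^6 mod 28 = 8
18^7 mod 28 = 4
18^8 mod 28 = 16
18^9 mod 28 = 8
18^10 mod 28 = 4
18^11 mod 28 = 16
18^12 mod 28 = 8
18^13 mod 28 = 4
18^14 mod 28 = 16
18^15 mod 28 = 8
18^16 mod 28 = 4
18^17 mod 28 = 16
18^18 mod 28 = 8
18^19 mod 28 = 4
18^20 mod 28 = 16


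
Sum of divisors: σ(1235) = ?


Divisors of 1235: 1, 5, 13, 19, 65, 95, 247, 1235
Sum = 1 + 5 + 13 + 19 + 65 + 95 + 247 + 1235 = 1680

σ(1235) = 1680


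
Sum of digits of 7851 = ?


7 + 8 + 5 + 1 = 21


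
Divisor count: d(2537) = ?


2537 = 43^1 × 59^1
d(2537) = (1+1) × (1+1) = 4

4 divisors


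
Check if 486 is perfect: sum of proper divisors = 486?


Proper divisors of 486: 1, 2, 3, 6, 9, 18, 27, 54, 81, 162, 243
Sum = 1 + 2 + 3 + 6 + 9 + 18 + 27 + 54 + 81 + 162 + 243 = 606

No, 486 is not perfect (606 ≠ 486)


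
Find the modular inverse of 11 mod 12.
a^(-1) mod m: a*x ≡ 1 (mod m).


Use the extended Euclidean algorithm on (12, 11); each row r = 12*s + 11*t:
r=12, s=1, t=0
r=11, s=0, t=1
q=1: r=1, s=1, t=-1   [12*(1) + 11*(-1) = 1]
q=11: r=0, s=-11, t=12   [12*(-11) + 11*(12) = 0]
GCD = 1 with t = -1, so 11*(-1) ≡ 1 (mod 12)
Inverse = -1 mod 12 = 11
Check: 11 * 11 = 121 ≡ 1 (mod 12)

11^(-1) ≡ 11 (mod 12)


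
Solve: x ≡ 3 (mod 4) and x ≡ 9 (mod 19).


M = 4*19 = 76
M1 = M/4 = 19, M2 = M/19 = 4
M1^(-1) mod 4 = 3, M2^(-1) mod 19 = 5
x = 3*19*3 + 9*4*5 = 351
351 mod 76 = 47
Check: 47 mod 4 = 3 ✓, 47 mod 19 = 9 ✓

x ≡ 47 (mod 76)


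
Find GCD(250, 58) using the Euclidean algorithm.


250 = 4 * 58 + 18
58 = 3 * 18 + 4
18 = 4 * 4 + 2
4 = 2 * 2 + 0
GCD = 2


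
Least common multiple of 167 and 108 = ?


GCD(167, 108) = 1
LCM = 167*108/1 = 18036/1 = 18036

LCM = 18036


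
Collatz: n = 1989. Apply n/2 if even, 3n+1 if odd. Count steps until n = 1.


1989 → 5968 → 2984 → 1492 → 746 → 373 → 1120 → 560 → 280 → 140 → 70 → 35 → 106 → 53 → 160 → 80 → 40 → 20 → 10 → 5 → 16 → 8 → 4 → 2 → 1
Total steps = 24

24 steps


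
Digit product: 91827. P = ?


9 × 1 × 8 × 2 × 7 = 1008


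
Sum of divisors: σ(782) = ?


Divisors of 782: 1, 2, 17, 23, 34, 46, 391, 782
Sum = 1 + 2 + 17 + 23 + 34 + 46 + 391 + 782 = 1296

σ(782) = 1296


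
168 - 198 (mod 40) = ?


168 - 198 = -30
-30 mod 40 = 10


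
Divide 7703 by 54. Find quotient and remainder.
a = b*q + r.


7703 = 54 * 142 + 35
Check: 7668 + 35 = 7703

q = 142, r = 35


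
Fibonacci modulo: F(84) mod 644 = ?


F(k) mod 644 for k=1..84:
1, 1, 2, 3, 5, 8, 13, 21, 34, 55, 89, 144, 233, 377, 610, 343, 309, 8, 317, 325, 642, 323, 321, 0, 321, 321, 642, 319, 317, 636, 309, 301, 610, 267, 233, 500, 89, 589, 34, 623, 13, 636, 5, 641, 2, 643, 1, 0, 1, 1, 2, 3, 5, 8, 13, 21, 34, 55, 89, 144, 233, 377, 610, 343, 309, 8, 317, 325, 642, 323, 321, 0, 321, 321, 642, 319, 317, 636, 309, 301, 610, 267, 233, 500
F(84) mod 644 = 500


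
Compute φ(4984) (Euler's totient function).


4984 = 2^3 × 7 × 89
Prime factors: 2, 7, 89
φ(4984) = 4984 × (1-1/2) × (1-1/7) × (1-1/89)
= 4984 × 1/2 × 6/7 × 88/89 = 2112

φ(4984) = 2112


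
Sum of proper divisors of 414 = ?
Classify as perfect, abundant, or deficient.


Proper divisors: 1, 2, 3, 6, 9, 18, 23, 46, 69, 138, 207
Sum = 1 + 2 + 3 + 6 + 9 + 18 + 23 + 46 + 69 + 138 + 207 = 522
522 > 414 → abundant

s(414) = 522 (abundant)


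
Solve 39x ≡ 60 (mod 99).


GCD(39, 99) = 3 divides 60
Divide: 13x ≡ 20 (mod 33)
x ≡ 32 (mod 33)


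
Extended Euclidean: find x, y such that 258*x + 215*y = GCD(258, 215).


Tabular extended Euclidean (each row: r = 258*s + 215*t):
r=258, s=1, t=0
r=215, s=0, t=1
q=1: r=43, s=1, t=-1   [258*(1) + 215*(-1) = 43]
q=5: r=0, s=-5, t=6   [258*(-5) + 215*(6) = 0]
GCD = 43; from the row with r=43: x=1, y=-1
Check: 258*(1) + 215*(-1) = 258 - 215 = 43

GCD = 43, x = 1, y = -1


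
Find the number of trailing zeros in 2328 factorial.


floor(2328/5) = 465
floor(2328/25) = 93
floor(2328/125) = 18
floor(2328/625) = 3
Total = 579

579 trailing zeros


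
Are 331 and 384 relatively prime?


Euclidean algorithm:
384 = 1 * 331 + 53
331 = 6 * 53 + 13
53 = 4 * 13 + 1
13 = 13 * 1 + 0
GCD(331, 384) = 1

Yes, coprime (GCD = 1)


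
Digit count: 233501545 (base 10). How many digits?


233501545 has 9 digits in base 10
floor(log10(233501545)) + 1 = floor(8.3683) + 1 = 9

9 digits (base 10)


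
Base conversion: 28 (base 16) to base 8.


28 (base 16) = 40 (decimal)
40 (decimal) = 50 (base 8)


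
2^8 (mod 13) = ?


2^1 mod 13 = 2
2^2 mod 13 = 4
2^3 mod 13 = 8
2^4 mod 13 = 3
2^5 mod 13 = 6
2^6 mod 13 = 12
2^7 mod 13 = 11
2^8 mod 13 = 9


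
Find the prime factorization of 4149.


4149 / 3 = 1383
1383 / 3 = 461
461 / 461 = 1
4149 = 3^2 × 461


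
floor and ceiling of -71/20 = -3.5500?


-71/20 = -3.5500
floor = -4
ceil = -3

floor = -4, ceil = -3


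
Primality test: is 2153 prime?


Check divisors up to sqrt(2153) = 46.4004
No divisors found.
2153 is prime.

Yes, 2153 is prime


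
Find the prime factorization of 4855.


4855 / 5 = 971
971 / 971 = 1
4855 = 5 × 971


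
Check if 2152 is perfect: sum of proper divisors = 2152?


Proper divisors of 2152: 1, 2, 4, 8, 269, 538, 1076
Sum = 1 + 2 + 4 + 8 + 269 + 538 + 1076 = 1898

No, 2152 is not perfect (1898 ≠ 2152)


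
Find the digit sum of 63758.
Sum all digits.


6 + 3 + 7 + 5 + 8 = 29


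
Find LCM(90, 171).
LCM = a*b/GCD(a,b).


GCD(90, 171) = 9
LCM = 90*171/9 = 15390/9 = 1710

LCM = 1710


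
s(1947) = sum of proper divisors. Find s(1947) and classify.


Proper divisors: 1, 3, 11, 33, 59, 177, 649
Sum = 1 + 3 + 11 + 33 + 59 + 177 + 649 = 933
933 < 1947 → deficient

s(1947) = 933 (deficient)


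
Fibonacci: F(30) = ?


Sequence: 1, 1, 2, 3, 5, 8, 13, 21, 34, 55, 89, 144, 233, 377, 610, 987, 1597, 2584, 4181, 6765, 10946, 17711, 28657, 46368, 75025, 121393, 196418, 317811, 514229, 832040
F(30) = 832040


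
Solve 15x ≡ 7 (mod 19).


GCD(15, 19) = 1, unique solution
a^(-1) mod 19 = 14
x = 14 * 7 mod 19 = 3

x ≡ 3 (mod 19)


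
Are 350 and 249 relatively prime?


Euclidean algorithm:
350 = 1 * 249 + 101
249 = 2 * 101 + 47
101 = 2 * 47 + 7
47 = 6 * 7 + 5
7 = 1 * 5 + 2
5 = 2 * 2 + 1
2 = 2 * 1 + 0
GCD(350, 249) = 1

Yes, coprime (GCD = 1)


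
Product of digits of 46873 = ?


4 × 6 × 8 × 7 × 3 = 4032


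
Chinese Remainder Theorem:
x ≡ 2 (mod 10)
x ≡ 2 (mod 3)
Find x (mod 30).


M = 10*3 = 30
M1 = M/10 = 3, M2 = M/3 = 10
M1^(-1) mod 10 = 7, M2^(-1) mod 3 = 1
x = 2*3*7 + 2*10*1 = 62
62 mod 30 = 2
Check: 2 mod 10 = 2 ✓, 2 mod 3 = 2 ✓

x ≡ 2 (mod 30)


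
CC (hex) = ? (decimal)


CC (base 16) = 204 (decimal)
204 (decimal) = 204 (base 10)


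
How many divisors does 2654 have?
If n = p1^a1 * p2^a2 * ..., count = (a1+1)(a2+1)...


2654 = 2^1 × 1327^1
d(2654) = (1+1) × (1+1) = 4

4 divisors


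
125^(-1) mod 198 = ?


Use the extended Euclidean algorithm on (198, 125); each row r = 198*s + 125*t:
r=198, s=1, t=0
r=125, s=0, t=1
q=1: r=73, s=1, t=-1   [198*(1) + 125*(-1) = 73]
q=1: r=52, s=-1, t=2   [198*(-1) + 125*(2) = 52]
q=1: r=21, s=2, t=-3   [198*(2) + 125*(-3) = 21]
q=2: r=10, s=-5, t=8   [198*(-5) + 125*(8) = 10]
q=2: r=1, s=12, t=-19   [198*(12) + 125*(-19) = 1]
q=10: r=0, s=-125, t=198   [198*(-125) + 125*(198) = 0]
GCD = 1 with t = -19, so 125*(-19) ≡ 1 (mod 198)
Inverse = -19 mod 198 = 179
Check: 125 * 179 = 22375 ≡ 1 (mod 198)

125^(-1) ≡ 179 (mod 198)


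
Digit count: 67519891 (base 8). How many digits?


67519891 in base 8 = 401442623
Number of digits = 9

9 digits (base 8)


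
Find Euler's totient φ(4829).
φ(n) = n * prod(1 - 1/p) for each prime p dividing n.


4829 = 11 × 439
Prime factors: 11, 439
φ(4829) = 4829 × (1-1/11) × (1-1/439)
= 4829 × 10/11 × 438/439 = 4380

φ(4829) = 4380


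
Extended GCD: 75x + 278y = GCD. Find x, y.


Tabular extended Euclidean (each row: r = 75*s + 278*t):
r=75, s=1, t=0
r=278, s=0, t=1
q=0: r=75, s=1, t=0   [75*(1) + 278*(0) = 75]
q=3: r=53, s=-3, t=1   [75*(-3) + 278*(1) = 53]
q=1: r=22, s=4, t=-1   [75*(4) + 278*(-1) = 22]
q=2: r=9, s=-11, t=3   [75*(-11) + 278*(3) = 9]
q=2: r=4, s=26, t=-7   [75*(26) + 278*(-7) = 4]
q=2: r=1, s=-63, t=17   [75*(-63) + 278*(17) = 1]
q=4: r=0, s=278, t=-75   [75*(278) + 278*(-75) = 0]
GCD = 1; from the row with r=1: x=-63, y=17
Check: 75*(-63) + 278*(17) = -4725 + 4726 = 1

GCD = 1, x = -63, y = 17


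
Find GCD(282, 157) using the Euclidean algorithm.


282 = 1 * 157 + 125
157 = 1 * 125 + 32
125 = 3 * 32 + 29
32 = 1 * 29 + 3
29 = 9 * 3 + 2
3 = 1 * 2 + 1
2 = 2 * 1 + 0
GCD = 1


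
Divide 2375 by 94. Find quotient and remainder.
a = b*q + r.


2375 = 94 * 25 + 25
Check: 2350 + 25 = 2375

q = 25, r = 25


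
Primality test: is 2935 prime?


2935 / 5 = 587 (exact division)
2935 is NOT prime.

No, 2935 is not prime


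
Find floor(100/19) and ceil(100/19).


100/19 = 5.2632
floor = 5
ceil = 6

floor = 5, ceil = 6


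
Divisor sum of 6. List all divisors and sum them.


Divisors of 6: 1, 2, 3, 6
Sum = 1 + 2 + 3 + 6 = 12

σ(6) = 12


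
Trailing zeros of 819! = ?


floor(819/5) = 163
floor(819/25) = 32
floor(819/125) = 6
floor(819/625) = 1
Total = 202

202 trailing zeros


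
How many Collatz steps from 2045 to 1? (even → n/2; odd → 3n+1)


2045 → 6136 → 3068 → 1534 → 767 → 2302 → 1151 → 3454 → 1727 → 5182 → 2591 → 7774 → 3887 → 11662 → 5831 → 17494 → 8747 → 26242 → 13121 → 39364 → 19682 → 9841 → 29524 → 14762 → 7381 → 22144 → 11072 → 5536 → 2768 → 1384 → 692 → 346 → 173 → 520 → 260 → 130 → 65 → 196 → 98 → 49 → 148 → 74 → 37 → 112 → 56 → 28 → 14 → 7 → 22 → 11 → 34 → 17 → 52 → 26 → 13 → 40 → 20 → 10 → 5 → 16 → 8 → 4 → 2 → 1
Total steps = 63

63 steps


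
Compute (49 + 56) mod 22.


49 + 56 = 105
105 mod 22 = 17


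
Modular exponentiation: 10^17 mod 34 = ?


10^1 mod 34 = 10
10^2 mod 34 = 32
10^3 mod 34 = 14
10^4 mod 34 = 4
10^5 mod 34 = 6
10^6 mod 34 = 26
10^7 mod 34 = 22
10^8 mod 34 = 16
10^9 mod 34 = 24
10^10 mod 34 = 2
10^11 mod 34 = 20
10^12 mod 34 = 30
10^13 mod 34 = 28
10^14 mod 34 = 8
10^15 mod 34 = 12
10^16 mod 34 = 18
10^17 mod 34 = 10


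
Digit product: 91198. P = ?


9 × 1 × 1 × 9 × 8 = 648


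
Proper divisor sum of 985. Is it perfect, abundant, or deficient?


Proper divisors: 1, 5, 197
Sum = 1 + 5 + 197 = 203
203 < 985 → deficient

s(985) = 203 (deficient)


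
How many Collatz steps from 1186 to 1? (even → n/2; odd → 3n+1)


1186 → 593 → 1780 → 890 → 445 → 1336 → 668 → 334 → 167 → 502 → 251 → 754 → 377 → 1132 → 566 → 283 → 850 → 425 → 1276 → 638 → 319 → 958 → 479 → 1438 → 719 → 2158 → 1079 → 3238 → 1619 → 4858 → 2429 → 7288 → 3644 → 1822 → 911 → 2734 → 1367 → 4102 → 2051 → 6154 → 3077 → 9232 → 4616 → 2308 → 1154 → 577 → 1732 → 866 → 433 → 1300 → 650 → 325 → 976 → 488 → 244 → 122 → 61 → 184 → 92 → 46 → 23 → 70 → 35 → 106 → 53 → 160 → 80 → 40 → 20 → 10 → 5 → 16 → 8 → 4 → 2 → 1
Total steps = 75

75 steps


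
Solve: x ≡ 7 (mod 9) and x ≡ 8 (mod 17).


M = 9*17 = 153
M1 = M/9 = 17, M2 = M/17 = 9
M1^(-1) mod 9 = 8, M2^(-1) mod 17 = 2
x = 7*17*8 + 8*9*2 = 1096
1096 mod 153 = 25
Check: 25 mod 9 = 7 ✓, 25 mod 17 = 8 ✓

x ≡ 25 (mod 153)


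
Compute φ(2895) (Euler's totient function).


2895 = 3 × 5 × 193
Prime factors: 3, 5, 193
φ(2895) = 2895 × (1-1/3) × (1-1/5) × (1-1/193)
= 2895 × 2/3 × 4/5 × 192/193 = 1536

φ(2895) = 1536


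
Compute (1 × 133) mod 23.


1 × 133 = 133
133 mod 23 = 18


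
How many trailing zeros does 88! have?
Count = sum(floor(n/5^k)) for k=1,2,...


floor(88/5) = 17
floor(88/25) = 3
Total = 20

20 trailing zeros


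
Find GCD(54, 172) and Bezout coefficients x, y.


Tabular extended Euclidean (each row: r = 54*s + 172*t):
r=54, s=1, t=0
r=172, s=0, t=1
q=0: r=54, s=1, t=0   [54*(1) + 172*(0) = 54]
q=3: r=10, s=-3, t=1   [54*(-3) + 172*(1) = 10]
q=5: r=4, s=16, t=-5   [54*(16) + 172*(-5) = 4]
q=2: r=2, s=-35, t=11   [54*(-35) + 172*(11) = 2]
q=2: r=0, s=86, t=-27   [54*(86) + 172*(-27) = 0]
GCD = 2; from the row with r=2: x=-35, y=11
Check: 54*(-35) + 172*(11) = -1890 + 1892 = 2

GCD = 2, x = -35, y = 11


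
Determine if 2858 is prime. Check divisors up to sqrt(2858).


2858 / 2 = 1429 (exact division)
2858 is NOT prime.

No, 2858 is not prime


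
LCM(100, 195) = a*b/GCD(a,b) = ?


GCD(100, 195) = 5
LCM = 100*195/5 = 19500/5 = 3900

LCM = 3900


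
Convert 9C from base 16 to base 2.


9C (base 16) = 156 (decimal)
156 (decimal) = 10011100 (base 2)


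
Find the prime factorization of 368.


368 / 2 = 184
184 / 2 = 92
92 / 2 = 46
46 / 2 = 23
23 / 23 = 1
368 = 2^4 × 23


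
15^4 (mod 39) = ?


15^1 mod 39 = 15
15^2 mod 39 = 30
15^3 mod 39 = 21
15^4 mod 39 = 3


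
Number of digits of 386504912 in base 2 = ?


386504912 in base 2 = 10111000010011001100011010000
Number of digits = 29

29 digits (base 2)


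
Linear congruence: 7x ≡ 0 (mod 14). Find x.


GCD(7, 14) = 7 divides 0
Divide: 1x ≡ 0 (mod 2)
x ≡ 0 (mod 2)


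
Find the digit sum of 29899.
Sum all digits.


2 + 9 + 8 + 9 + 9 = 37


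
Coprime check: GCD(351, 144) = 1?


Euclidean algorithm:
351 = 2 * 144 + 63
144 = 2 * 63 + 18
63 = 3 * 18 + 9
18 = 2 * 9 + 0
GCD(351, 144) = 9

No, not coprime (GCD = 9)


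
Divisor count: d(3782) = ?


3782 = 2^1 × 31^1 × 61^1
d(3782) = (1+1) × (1+1) × (1+1) = 8

8 divisors


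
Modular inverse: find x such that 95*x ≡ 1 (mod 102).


Use the extended Euclidean algorithm on (102, 95); each row r = 102*s + 95*t:
r=102, s=1, t=0
r=95, s=0, t=1
q=1: r=7, s=1, t=-1   [102*(1) + 95*(-1) = 7]
q=13: r=4, s=-13, t=14   [102*(-13) + 95*(14) = 4]
q=1: r=3, s=14, t=-15   [102*(14) + 95*(-15) = 3]
q=1: r=1, s=-27, t=29   [102*(-27) + 95*(29) = 1]
q=3: r=0, s=95, t=-102   [102*(95) + 95*(-102) = 0]
GCD = 1 with t = 29, so 95*(29) ≡ 1 (mod 102)
Inverse = 29 mod 102 = 29
Check: 95 * 29 = 2755 ≡ 1 (mod 102)

95^(-1) ≡ 29 (mod 102)


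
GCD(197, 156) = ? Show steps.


197 = 1 * 156 + 41
156 = 3 * 41 + 33
41 = 1 * 33 + 8
33 = 4 * 8 + 1
8 = 8 * 1 + 0
GCD = 1


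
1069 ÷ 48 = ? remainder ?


1069 = 48 * 22 + 13
Check: 1056 + 13 = 1069

q = 22, r = 13


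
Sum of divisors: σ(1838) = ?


Divisors of 1838: 1, 2, 919, 1838
Sum = 1 + 2 + 919 + 1838 = 2760

σ(1838) = 2760


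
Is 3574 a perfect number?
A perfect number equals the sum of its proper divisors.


Proper divisors of 3574: 1, 2, 1787
Sum = 1 + 2 + 1787 = 1790

No, 3574 is not perfect (1790 ≠ 3574)


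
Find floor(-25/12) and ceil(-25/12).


-25/12 = -2.0833
floor = -3
ceil = -2

floor = -3, ceil = -2


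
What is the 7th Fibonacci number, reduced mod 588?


F(k) mod 588 for k=1..7:
1, 1, 2, 3, 5, 8, 13
F(7) mod 588 = 13


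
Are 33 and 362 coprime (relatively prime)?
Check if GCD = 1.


Euclidean algorithm:
362 = 10 * 33 + 32
33 = 1 * 32 + 1
32 = 32 * 1 + 0
GCD(33, 362) = 1

Yes, coprime (GCD = 1)


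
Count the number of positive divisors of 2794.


2794 = 2^1 × 11^1 × 127^1
d(2794) = (1+1) × (1+1) × (1+1) = 8

8 divisors


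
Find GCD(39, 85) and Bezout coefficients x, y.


Tabular extended Euclidean (each row: r = 39*s + 85*t):
r=39, s=1, t=0
r=85, s=0, t=1
q=0: r=39, s=1, t=0   [39*(1) + 85*(0) = 39]
q=2: r=7, s=-2, t=1   [39*(-2) + 85*(1) = 7]
q=5: r=4, s=11, t=-5   [39*(11) + 85*(-5) = 4]
q=1: r=3, s=-13, t=6   [39*(-13) + 85*(6) = 3]
q=1: r=1, s=24, t=-11   [39*(24) + 85*(-11) = 1]
q=3: r=0, s=-85, t=39   [39*(-85) + 85*(39) = 0]
GCD = 1; from the row with r=1: x=24, y=-11
Check: 39*(24) + 85*(-11) = 936 - 935 = 1

GCD = 1, x = 24, y = -11


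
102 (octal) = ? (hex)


102 (base 8) = 66 (decimal)
66 (decimal) = 42 (base 16)


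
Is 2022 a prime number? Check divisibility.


2022 / 2 = 1011 (exact division)
2022 is NOT prime.

No, 2022 is not prime


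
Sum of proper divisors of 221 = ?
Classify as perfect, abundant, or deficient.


Proper divisors: 1, 13, 17
Sum = 1 + 13 + 17 = 31
31 < 221 → deficient

s(221) = 31 (deficient)


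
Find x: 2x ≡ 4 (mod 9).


GCD(2, 9) = 1, unique solution
a^(-1) mod 9 = 5
x = 5 * 4 mod 9 = 2

x ≡ 2 (mod 9)


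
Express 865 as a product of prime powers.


865 / 5 = 173
173 / 173 = 1
865 = 5 × 173


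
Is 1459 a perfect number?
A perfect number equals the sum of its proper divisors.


Proper divisors of 1459: 1
Sum = 1 = 1

No, 1459 is not perfect (1 ≠ 1459)


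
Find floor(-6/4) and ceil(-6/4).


-6/4 = -1.5000
floor = -2
ceil = -1

floor = -2, ceil = -1


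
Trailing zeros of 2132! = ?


floor(2132/5) = 426
floor(2132/25) = 85
floor(2132/125) = 17
floor(2132/625) = 3
Total = 531

531 trailing zeros


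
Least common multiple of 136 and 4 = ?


GCD(136, 4) = 4
LCM = 136*4/4 = 544/4 = 136

LCM = 136


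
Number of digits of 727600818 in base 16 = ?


727600818 in base 16 = 2B5E4EB2
Number of digits = 8

8 digits (base 16)


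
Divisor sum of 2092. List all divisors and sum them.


Divisors of 2092: 1, 2, 4, 523, 1046, 2092
Sum = 1 + 2 + 4 + 523 + 1046 + 2092 = 3668

σ(2092) = 3668


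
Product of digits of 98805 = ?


9 × 8 × 8 × 0 × 5 = 0


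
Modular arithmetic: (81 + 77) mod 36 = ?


81 + 77 = 158
158 mod 36 = 14


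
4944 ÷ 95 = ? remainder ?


4944 = 95 * 52 + 4
Check: 4940 + 4 = 4944

q = 52, r = 4


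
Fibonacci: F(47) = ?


Sequence: 1, 1, 2, 3, 5, 8, 13, 21, 34, 55, 89, 144, 233, 377, 610, 987, 1597, 2584, 4181, 6765, 10946, 17711, 28657, 46368, 75025, 121393, 196418, 317811, 514229, 832040, 1346269, 2178309, 3524578, 5702887, 9227465, 14930352, 24157817, 39088169, 63245986, 102334155, 165580141, 267914296, 433494437, 701408733, 1134903170, 1836311903, 2971215073
F(47) = 2971215073


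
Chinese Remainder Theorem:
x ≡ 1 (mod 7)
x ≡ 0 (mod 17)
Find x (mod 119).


M = 7*17 = 119
M1 = M/7 = 17, M2 = M/17 = 7
M1^(-1) mod 7 = 5, M2^(-1) mod 17 = 5
x = 1*17*5 + 0*7*5 = 85
85 mod 119 = 85
Check: 85 mod 7 = 1 ✓, 85 mod 17 = 0 ✓

x ≡ 85 (mod 119)


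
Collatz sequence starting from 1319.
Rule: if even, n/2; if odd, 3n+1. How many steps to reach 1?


1319 → 3958 → 1979 → 5938 → 2969 → 8908 → 4454 → 2227 → 6682 → 3341 → 10024 → 5012 → 2506 → 1253 → 3760 → 1880 → 940 → 470 → 235 → 706 → 353 → 1060 → 530 → 265 → 796 → 398 → 199 → 598 → 299 → 898 → 449 → 1348 → 674 → 337 → 1012 → 506 → 253 → 760 → 380 → 190 → 95 → 286 → 143 → 430 → 215 → 646 → 323 → 970 → 485 → 1456 → 728 → 364 → 182 → 91 → 274 → 137 → 412 → 206 → 103 → 310 → 155 → 466 → 233 → 700 → 350 → 175 → 526 → 263 → 790 → 395 → 1186 → 593 → 1780 → 890 → 445 → 1336 → 668 → 334 → 167 → 502 → 251 → 754 → 377 → 1132 → 566 → 283 → 850 → 425 → 1276 → 638 → 319 → 958 → 479 → 1438 → 719 → 2158 → 1079 → 3238 → 1619 → 4858 → 2429 → 7288 → 3644 → 1822 → 911 → 2734 → 1367 → 4102 → 2051 → 6154 → 3077 → 9232 → 4616 → 2308 → 1154 → 577 → 1732 → 866 → 433 → 1300 → 650 → 325 → 976 → 488 → 244 → 122 → 61 → 184 → 92 → 46 → 23 → 70 → 35 → 106 → 53 → 160 → 80 → 40 → 20 → 10 → 5 → 16 → 8 → 4 → 2 → 1
Total steps = 145

145 steps


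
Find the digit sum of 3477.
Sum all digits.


3 + 4 + 7 + 7 = 21


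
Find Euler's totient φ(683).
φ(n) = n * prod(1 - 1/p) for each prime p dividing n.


683 = 683
Prime factors: 683
φ(683) = 683 × (1-1/683)
= 683 × 682/683 = 682

φ(683) = 682


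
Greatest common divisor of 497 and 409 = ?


497 = 1 * 409 + 88
409 = 4 * 88 + 57
88 = 1 * 57 + 31
57 = 1 * 31 + 26
31 = 1 * 26 + 5
26 = 5 * 5 + 1
5 = 5 * 1 + 0
GCD = 1


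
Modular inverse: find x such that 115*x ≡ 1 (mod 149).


Use the extended Euclidean algorithm on (149, 115); each row r = 149*s + 115*t:
r=149, s=1, t=0
r=115, s=0, t=1
q=1: r=34, s=1, t=-1   [149*(1) + 115*(-1) = 34]
q=3: r=13, s=-3, t=4   [149*(-3) + 115*(4) = 13]
q=2: r=8, s=7, t=-9   [149*(7) + 115*(-9) = 8]
q=1: r=5, s=-10, t=13   [149*(-10) + 115*(13) = 5]
q=1: r=3, s=17, t=-22   [149*(17) + 115*(-22) = 3]
q=1: r=2, s=-27, t=35   [149*(-27) + 115*(35) = 2]
q=1: r=1, s=44, t=-57   [149*(44) + 115*(-57) = 1]
q=2: r=0, s=-115, t=149   [149*(-115) + 115*(149) = 0]
GCD = 1 with t = -57, so 115*(-57) ≡ 1 (mod 149)
Inverse = -57 mod 149 = 92
Check: 115 * 92 = 10580 ≡ 1 (mod 149)

115^(-1) ≡ 92 (mod 149)


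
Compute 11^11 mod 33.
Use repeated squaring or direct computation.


11^1 mod 33 = 11
11^2 mod 33 = 22
11^3 mod 33 = 11
11^4 mod 33 = 22
11^5 mod 33 = 11
11^6 mod 33 = 22
11^7 mod 33 = 11
11^8 mod 33 = 22
11^9 mod 33 = 11
11^10 mod 33 = 22
11^11 mod 33 = 11


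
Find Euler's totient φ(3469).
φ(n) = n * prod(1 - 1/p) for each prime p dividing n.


3469 = 3469
Prime factors: 3469
φ(3469) = 3469 × (1-1/3469)
= 3469 × 3468/3469 = 3468

φ(3469) = 3468


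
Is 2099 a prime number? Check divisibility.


Check divisors up to sqrt(2099) = 45.8148
No divisors found.
2099 is prime.

Yes, 2099 is prime


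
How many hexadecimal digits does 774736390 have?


774736390 in base 16 = 2E2D8A06
Number of digits = 8

8 digits (base 16)


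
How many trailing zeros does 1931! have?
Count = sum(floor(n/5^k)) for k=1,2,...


floor(1931/5) = 386
floor(1931/25) = 77
floor(1931/125) = 15
floor(1931/625) = 3
Total = 481

481 trailing zeros


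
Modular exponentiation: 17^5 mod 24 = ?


17^1 mod 24 = 17
17^2 mod 24 = 1
17^3 mod 24 = 17
17^4 mod 24 = 1
17^5 mod 24 = 17


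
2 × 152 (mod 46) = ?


2 × 152 = 304
304 mod 46 = 28


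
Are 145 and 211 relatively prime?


Euclidean algorithm:
211 = 1 * 145 + 66
145 = 2 * 66 + 13
66 = 5 * 13 + 1
13 = 13 * 1 + 0
GCD(145, 211) = 1

Yes, coprime (GCD = 1)


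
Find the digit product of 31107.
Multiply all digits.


3 × 1 × 1 × 0 × 7 = 0


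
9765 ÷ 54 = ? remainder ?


9765 = 54 * 180 + 45
Check: 9720 + 45 = 9765

q = 180, r = 45


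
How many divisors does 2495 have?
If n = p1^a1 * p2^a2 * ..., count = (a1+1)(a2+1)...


2495 = 5^1 × 499^1
d(2495) = (1+1) × (1+1) = 4

4 divisors


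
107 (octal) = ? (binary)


107 (base 8) = 71 (decimal)
71 (decimal) = 1000111 (base 2)


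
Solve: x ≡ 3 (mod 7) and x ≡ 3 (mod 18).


M = 7*18 = 126
M1 = M/7 = 18, M2 = M/18 = 7
M1^(-1) mod 7 = 2, M2^(-1) mod 18 = 13
x = 3*18*2 + 3*7*13 = 381
381 mod 126 = 3
Check: 3 mod 7 = 3 ✓, 3 mod 18 = 3 ✓

x ≡ 3 (mod 126)


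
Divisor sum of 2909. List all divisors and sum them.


Divisors of 2909: 1, 2909
Sum = 1 + 2909 = 2910

σ(2909) = 2910


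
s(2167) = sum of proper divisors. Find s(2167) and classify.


Proper divisors: 1, 11, 197
Sum = 1 + 11 + 197 = 209
209 < 2167 → deficient

s(2167) = 209 (deficient)
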